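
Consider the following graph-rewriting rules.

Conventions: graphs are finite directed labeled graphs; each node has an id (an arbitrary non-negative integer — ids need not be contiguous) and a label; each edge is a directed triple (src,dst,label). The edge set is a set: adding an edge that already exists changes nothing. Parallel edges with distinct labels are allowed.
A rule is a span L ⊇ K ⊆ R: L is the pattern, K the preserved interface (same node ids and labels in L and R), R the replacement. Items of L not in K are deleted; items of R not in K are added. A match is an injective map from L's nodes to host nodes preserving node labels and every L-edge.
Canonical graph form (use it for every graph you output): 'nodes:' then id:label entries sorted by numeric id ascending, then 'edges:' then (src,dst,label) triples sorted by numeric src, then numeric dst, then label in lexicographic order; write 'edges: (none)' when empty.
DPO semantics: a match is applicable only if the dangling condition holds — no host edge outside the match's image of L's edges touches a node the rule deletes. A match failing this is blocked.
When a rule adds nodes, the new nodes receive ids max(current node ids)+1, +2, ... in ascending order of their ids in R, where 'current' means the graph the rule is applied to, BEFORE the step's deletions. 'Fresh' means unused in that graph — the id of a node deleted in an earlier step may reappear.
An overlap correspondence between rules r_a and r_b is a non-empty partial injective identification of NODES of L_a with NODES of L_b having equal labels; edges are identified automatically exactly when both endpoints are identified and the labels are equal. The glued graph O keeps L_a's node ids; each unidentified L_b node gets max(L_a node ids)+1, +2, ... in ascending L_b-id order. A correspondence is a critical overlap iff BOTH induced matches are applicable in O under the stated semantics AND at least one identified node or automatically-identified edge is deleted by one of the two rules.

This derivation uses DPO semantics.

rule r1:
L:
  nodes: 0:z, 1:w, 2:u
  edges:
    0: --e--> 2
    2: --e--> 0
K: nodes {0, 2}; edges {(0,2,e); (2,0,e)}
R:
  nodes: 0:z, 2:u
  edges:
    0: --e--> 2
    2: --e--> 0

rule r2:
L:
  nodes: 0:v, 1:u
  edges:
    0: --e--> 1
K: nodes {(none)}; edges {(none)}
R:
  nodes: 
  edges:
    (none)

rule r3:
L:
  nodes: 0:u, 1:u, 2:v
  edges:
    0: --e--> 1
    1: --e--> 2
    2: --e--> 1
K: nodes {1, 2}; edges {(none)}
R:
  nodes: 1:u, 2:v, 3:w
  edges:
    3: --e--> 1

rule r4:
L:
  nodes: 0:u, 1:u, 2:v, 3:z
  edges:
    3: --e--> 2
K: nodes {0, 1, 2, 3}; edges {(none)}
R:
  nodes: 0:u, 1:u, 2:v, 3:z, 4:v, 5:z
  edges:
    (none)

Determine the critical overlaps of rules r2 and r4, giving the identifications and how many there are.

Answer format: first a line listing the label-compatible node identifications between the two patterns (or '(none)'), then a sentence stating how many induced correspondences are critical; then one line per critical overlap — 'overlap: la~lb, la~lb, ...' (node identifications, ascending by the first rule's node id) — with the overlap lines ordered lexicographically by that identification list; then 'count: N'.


label-compatible node identifications between L(r2) and L(r4): 0~2, 1~0, 1~1
2 of the induced correspondences are critical overlaps of r2 and r4.
overlap: 1~0
overlap: 1~1
count: 2


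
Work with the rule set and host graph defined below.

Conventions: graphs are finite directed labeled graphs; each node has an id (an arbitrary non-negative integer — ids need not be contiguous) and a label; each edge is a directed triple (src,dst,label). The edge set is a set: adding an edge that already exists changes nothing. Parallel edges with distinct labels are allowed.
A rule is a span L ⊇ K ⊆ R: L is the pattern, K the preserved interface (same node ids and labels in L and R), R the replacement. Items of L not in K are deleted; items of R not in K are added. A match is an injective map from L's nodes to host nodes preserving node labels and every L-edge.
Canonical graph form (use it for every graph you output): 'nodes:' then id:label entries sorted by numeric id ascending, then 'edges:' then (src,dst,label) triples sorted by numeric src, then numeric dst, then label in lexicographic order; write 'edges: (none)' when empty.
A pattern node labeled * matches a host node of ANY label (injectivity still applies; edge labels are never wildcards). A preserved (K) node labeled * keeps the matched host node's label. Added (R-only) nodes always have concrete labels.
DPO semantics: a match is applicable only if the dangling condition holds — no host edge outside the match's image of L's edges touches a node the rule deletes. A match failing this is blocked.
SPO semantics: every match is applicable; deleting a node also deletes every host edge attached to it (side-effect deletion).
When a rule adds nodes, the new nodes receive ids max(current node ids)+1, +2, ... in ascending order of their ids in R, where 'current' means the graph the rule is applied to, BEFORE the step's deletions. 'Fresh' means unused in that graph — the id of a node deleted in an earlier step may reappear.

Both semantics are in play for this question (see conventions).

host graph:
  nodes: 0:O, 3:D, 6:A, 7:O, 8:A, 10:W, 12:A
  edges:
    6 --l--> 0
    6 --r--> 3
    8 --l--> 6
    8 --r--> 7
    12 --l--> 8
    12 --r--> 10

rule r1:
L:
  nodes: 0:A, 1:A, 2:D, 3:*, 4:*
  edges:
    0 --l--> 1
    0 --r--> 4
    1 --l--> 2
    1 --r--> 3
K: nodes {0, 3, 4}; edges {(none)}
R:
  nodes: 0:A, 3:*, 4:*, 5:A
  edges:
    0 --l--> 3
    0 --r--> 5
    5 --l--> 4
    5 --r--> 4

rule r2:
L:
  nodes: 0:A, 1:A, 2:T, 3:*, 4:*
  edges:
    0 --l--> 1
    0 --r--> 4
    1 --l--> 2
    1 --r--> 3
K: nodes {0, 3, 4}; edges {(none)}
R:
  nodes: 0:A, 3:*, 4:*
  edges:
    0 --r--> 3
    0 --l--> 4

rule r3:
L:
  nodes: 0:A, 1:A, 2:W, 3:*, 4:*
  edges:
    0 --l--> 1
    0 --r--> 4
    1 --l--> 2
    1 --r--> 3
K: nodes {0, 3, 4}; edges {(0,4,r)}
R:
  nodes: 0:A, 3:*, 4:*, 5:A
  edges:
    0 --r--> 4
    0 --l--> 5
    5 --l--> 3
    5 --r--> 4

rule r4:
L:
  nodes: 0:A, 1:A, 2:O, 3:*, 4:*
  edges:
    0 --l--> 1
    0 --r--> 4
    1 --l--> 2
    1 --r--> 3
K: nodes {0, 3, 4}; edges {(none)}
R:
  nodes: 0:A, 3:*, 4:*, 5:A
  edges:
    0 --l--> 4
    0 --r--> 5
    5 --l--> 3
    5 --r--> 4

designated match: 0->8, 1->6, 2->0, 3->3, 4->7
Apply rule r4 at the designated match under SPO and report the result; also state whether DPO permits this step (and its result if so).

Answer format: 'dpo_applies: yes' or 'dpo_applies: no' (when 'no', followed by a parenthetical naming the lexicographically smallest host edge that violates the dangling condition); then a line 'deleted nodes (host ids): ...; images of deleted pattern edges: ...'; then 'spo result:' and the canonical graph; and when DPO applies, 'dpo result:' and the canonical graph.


dpo_applies: yes
deleted nodes (host ids): 0, 6; images of deleted pattern edges: (6,0,l); (6,3,r); (8,6,l); (8,7,r)
spo result:
nodes: 3:D, 7:O, 8:A, 10:W, 12:A, 13:A
edges: (8,7,l); (8,13,r); (12,8,l); (12,10,r); (13,3,l); (13,7,r)
dpo result:
nodes: 3:D, 7:O, 8:A, 10:W, 12:A, 13:A
edges: (8,7,l); (8,13,r); (12,8,l); (12,10,r); (13,3,l); (13,7,r)


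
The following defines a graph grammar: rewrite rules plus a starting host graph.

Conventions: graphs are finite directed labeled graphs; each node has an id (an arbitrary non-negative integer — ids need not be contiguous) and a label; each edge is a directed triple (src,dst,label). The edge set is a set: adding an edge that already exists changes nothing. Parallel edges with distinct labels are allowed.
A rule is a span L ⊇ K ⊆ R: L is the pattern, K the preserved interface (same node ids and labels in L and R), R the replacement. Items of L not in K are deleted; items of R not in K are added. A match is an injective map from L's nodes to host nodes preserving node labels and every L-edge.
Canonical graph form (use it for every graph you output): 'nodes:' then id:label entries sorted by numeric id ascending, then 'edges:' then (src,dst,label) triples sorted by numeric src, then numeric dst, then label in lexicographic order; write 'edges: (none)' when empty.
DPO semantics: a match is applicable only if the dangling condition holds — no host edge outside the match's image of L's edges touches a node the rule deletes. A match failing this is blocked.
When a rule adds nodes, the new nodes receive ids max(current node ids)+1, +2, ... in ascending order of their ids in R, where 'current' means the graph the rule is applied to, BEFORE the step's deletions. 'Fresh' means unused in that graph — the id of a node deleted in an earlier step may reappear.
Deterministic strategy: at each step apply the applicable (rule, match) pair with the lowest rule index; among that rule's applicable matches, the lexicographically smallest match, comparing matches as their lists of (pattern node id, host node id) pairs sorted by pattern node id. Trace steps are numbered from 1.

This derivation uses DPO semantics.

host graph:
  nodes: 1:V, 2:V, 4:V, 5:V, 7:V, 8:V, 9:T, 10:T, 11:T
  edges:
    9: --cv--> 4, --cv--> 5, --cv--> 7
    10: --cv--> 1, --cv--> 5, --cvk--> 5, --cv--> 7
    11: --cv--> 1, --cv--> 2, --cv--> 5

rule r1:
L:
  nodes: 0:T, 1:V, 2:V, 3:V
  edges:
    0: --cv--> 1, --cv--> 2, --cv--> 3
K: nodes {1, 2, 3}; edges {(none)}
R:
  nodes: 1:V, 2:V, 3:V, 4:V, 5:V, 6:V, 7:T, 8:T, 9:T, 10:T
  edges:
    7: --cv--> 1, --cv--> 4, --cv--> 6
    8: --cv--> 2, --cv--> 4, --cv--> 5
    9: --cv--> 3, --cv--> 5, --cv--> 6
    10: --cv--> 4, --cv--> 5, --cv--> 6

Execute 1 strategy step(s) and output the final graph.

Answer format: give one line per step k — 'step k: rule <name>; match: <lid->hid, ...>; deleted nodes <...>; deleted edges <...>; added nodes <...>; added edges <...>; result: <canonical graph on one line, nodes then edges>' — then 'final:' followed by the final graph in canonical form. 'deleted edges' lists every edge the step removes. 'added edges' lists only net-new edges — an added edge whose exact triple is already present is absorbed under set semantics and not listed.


step 1: rule r1; match: 0->9, 1->4, 2->5, 3->7; deleted nodes 9; deleted edges (9,4,cv); (9,5,cv); (9,7,cv); added nodes 12, 13, 14, 15, 16, 17, 18; added edges (15,4,cv); (15,12,cv); (15,14,cv); (16,5,cv); (16,12,cv); (16,13,cv); (17,7,cv); (17,13,cv); (17,14,cv); (18,12,cv); (18,13,cv); (18,14,cv); result: nodes: 1:V, 2:V, 4:V, 5:V, 7:V, 8:V, 10:T, 11:T, 12:V, 13:V, 14:V, 15:T, 16:T, 17:T, 18:T edges: (10,1,cv); (10,5,cv); (10,5,cvk); (10,7,cv); (11,1,cv); (11,2,cv); (11,5,cv); (15,4,cv); (15,12,cv); (15,14,cv); (16,5,cv); (16,12,cv); (16,13,cv); (17,7,cv); (17,13,cv); (17,14,cv); (18,12,cv); (18,13,cv); (18,14,cv)
final:
nodes: 1:V, 2:V, 4:V, 5:V, 7:V, 8:V, 10:T, 11:T, 12:V, 13:V, 14:V, 15:T, 16:T, 17:T, 18:T
edges: (10,1,cv); (10,5,cv); (10,5,cvk); (10,7,cv); (11,1,cv); (11,2,cv); (11,5,cv); (15,4,cv); (15,12,cv); (15,14,cv); (16,5,cv); (16,12,cv); (16,13,cv); (17,7,cv); (17,13,cv); (17,14,cv); (18,12,cv); (18,13,cv); (18,14,cv)


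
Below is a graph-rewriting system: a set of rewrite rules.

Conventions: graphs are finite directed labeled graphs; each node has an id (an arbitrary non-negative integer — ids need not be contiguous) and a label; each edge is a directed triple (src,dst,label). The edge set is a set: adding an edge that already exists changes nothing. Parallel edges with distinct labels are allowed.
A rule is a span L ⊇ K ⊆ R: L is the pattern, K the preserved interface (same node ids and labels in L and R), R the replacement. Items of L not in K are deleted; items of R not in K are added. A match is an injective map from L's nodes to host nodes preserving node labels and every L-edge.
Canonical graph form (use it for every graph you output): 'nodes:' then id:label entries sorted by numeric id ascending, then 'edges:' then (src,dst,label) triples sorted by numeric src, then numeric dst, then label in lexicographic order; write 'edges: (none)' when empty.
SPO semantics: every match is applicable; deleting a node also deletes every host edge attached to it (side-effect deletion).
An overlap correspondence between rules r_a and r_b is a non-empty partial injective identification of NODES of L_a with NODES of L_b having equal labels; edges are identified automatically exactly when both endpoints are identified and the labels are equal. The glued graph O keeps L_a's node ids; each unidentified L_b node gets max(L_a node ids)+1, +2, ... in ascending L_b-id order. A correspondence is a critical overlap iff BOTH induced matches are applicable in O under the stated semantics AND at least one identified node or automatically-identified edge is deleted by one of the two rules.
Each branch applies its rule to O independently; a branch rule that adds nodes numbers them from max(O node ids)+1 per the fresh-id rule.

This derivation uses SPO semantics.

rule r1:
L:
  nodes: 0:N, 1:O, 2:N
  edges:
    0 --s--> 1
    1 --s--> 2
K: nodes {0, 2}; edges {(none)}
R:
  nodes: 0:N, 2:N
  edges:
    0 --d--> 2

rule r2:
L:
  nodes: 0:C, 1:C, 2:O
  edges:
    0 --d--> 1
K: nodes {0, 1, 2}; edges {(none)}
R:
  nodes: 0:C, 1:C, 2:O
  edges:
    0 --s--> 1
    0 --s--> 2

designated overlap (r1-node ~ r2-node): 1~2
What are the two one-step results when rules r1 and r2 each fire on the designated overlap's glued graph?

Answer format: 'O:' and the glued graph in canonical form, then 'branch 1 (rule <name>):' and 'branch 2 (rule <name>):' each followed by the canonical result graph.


O:
nodes: 0:N, 1:O, 2:N, 3:C, 4:C
edges: (0,1,s); (1,2,s); (3,4,d)
branch 1 (rule r1):
nodes: 0:N, 2:N, 3:C, 4:C
edges: (0,2,d); (3,4,d)
branch 2 (rule r2):
nodes: 0:N, 1:O, 2:N, 3:C, 4:C
edges: (0,1,s); (1,2,s); (3,1,s); (3,4,s)


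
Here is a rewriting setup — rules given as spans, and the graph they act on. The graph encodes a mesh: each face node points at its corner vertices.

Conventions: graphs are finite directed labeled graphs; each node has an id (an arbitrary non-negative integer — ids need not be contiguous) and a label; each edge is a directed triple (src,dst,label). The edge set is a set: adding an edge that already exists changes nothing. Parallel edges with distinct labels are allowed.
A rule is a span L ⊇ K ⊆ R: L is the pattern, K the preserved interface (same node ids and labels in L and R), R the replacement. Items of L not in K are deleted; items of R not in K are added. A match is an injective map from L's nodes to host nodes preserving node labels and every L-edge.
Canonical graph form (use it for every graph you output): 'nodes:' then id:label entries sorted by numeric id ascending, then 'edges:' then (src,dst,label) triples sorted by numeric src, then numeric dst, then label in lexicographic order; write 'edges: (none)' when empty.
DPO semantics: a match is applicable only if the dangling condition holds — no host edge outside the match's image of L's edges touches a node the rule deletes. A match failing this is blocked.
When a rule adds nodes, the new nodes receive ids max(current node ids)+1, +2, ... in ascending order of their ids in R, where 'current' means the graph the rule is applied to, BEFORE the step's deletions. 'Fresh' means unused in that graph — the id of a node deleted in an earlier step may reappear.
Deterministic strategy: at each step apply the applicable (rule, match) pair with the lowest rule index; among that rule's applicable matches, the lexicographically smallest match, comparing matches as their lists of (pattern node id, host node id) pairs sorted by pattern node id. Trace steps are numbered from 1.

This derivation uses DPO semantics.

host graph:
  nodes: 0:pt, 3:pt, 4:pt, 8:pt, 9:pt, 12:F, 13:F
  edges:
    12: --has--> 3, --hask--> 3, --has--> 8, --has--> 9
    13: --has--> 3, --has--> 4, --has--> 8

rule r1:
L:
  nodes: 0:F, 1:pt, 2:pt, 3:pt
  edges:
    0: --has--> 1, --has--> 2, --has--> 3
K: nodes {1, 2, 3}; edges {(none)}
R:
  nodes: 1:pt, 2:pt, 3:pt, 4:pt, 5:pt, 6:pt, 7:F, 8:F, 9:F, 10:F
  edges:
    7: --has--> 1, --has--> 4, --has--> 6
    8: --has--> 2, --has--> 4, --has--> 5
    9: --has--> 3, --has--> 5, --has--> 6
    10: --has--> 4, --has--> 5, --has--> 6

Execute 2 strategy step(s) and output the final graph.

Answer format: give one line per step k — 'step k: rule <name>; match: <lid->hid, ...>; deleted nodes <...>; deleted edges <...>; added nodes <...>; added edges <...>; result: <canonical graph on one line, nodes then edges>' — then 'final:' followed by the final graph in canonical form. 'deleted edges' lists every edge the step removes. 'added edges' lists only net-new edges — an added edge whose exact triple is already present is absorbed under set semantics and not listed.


step 1: rule r1; match: 0->13, 1->3, 2->4, 3->8; deleted nodes 13; deleted edges (13,3,has); (13,4,has); (13,8,has); added nodes 14, 15, 16, 17, 18, 19, 20; added edges (17,3,has); (17,14,has); (17,16,has); (18,4,has); (18,14,has); (18,15,has); (19,8,has); (19,15,has); (19,16,has); (20,14,has); (20,15,has); (20,16,has); result: nodes: 0:pt, 3:pt, 4:pt, 8:pt, 9:pt, 12:F, 14:pt, 15:pt, 16:pt, 17:F, 18:F, 19:F, 20:F edges: (12,3,has); (12,3,hask); (12,8,has); (12,9,has); (17,3,has); (17,14,has); (17,16,has); (18,4,has); (18,14,has); (18,15,has); (19,8,has); (19,15,has); (19,16,has); (20,14,has); (20,15,has); (20,16,has)
step 2: rule r1; match: 0->17, 1->3, 2->14, 3->16; deleted nodes 17; deleted edges (17,3,has); (17,14,has); (17,16,has); added nodes 21, 22, 23, 24, 25, 26, 27; added edges (24,3,has); (24,21,has); (24,23,has); (25,14,has); (25,21,has); (25,22,has); (26,16,has); (26,22,has); (26,23,has); (27,21,has); (27,22,has); (27,23,has); result: nodes: 0:pt, 3:pt, 4:pt, 8:pt, 9:pt, 12:F, 14:pt, 15:pt, 16:pt, 18:F, 19:F, 20:F, 21:pt, 22:pt, 23:pt, 24:F, 25:F, 26:F, 27:F edges: (12,3,has); (12,3,hask); (12,8,has); (12,9,has); (18,4,has); (18,14,has); (18,15,has); (19,8,has); (19,15,has); (19,16,has); (20,14,has); (20,15,has); (20,16,has); (24,3,has); (24,21,has); (24,23,has); (25,14,has); (25,21,has); (25,22,has); (26,16,has); (26,22,has); (26,23,has); (27,21,has); (27,22,has); (27,23,has)
final:
nodes: 0:pt, 3:pt, 4:pt, 8:pt, 9:pt, 12:F, 14:pt, 15:pt, 16:pt, 18:F, 19:F, 20:F, 21:pt, 22:pt, 23:pt, 24:F, 25:F, 26:F, 27:F
edges: (12,3,has); (12,3,hask); (12,8,has); (12,9,has); (18,4,has); (18,14,has); (18,15,has); (19,8,has); (19,15,has); (19,16,has); (20,14,has); (20,15,has); (20,16,has); (24,3,has); (24,21,has); (24,23,has); (25,14,has); (25,21,has); (25,22,has); (26,16,has); (26,22,has); (26,23,has); (27,21,has); (27,22,has); (27,23,has)


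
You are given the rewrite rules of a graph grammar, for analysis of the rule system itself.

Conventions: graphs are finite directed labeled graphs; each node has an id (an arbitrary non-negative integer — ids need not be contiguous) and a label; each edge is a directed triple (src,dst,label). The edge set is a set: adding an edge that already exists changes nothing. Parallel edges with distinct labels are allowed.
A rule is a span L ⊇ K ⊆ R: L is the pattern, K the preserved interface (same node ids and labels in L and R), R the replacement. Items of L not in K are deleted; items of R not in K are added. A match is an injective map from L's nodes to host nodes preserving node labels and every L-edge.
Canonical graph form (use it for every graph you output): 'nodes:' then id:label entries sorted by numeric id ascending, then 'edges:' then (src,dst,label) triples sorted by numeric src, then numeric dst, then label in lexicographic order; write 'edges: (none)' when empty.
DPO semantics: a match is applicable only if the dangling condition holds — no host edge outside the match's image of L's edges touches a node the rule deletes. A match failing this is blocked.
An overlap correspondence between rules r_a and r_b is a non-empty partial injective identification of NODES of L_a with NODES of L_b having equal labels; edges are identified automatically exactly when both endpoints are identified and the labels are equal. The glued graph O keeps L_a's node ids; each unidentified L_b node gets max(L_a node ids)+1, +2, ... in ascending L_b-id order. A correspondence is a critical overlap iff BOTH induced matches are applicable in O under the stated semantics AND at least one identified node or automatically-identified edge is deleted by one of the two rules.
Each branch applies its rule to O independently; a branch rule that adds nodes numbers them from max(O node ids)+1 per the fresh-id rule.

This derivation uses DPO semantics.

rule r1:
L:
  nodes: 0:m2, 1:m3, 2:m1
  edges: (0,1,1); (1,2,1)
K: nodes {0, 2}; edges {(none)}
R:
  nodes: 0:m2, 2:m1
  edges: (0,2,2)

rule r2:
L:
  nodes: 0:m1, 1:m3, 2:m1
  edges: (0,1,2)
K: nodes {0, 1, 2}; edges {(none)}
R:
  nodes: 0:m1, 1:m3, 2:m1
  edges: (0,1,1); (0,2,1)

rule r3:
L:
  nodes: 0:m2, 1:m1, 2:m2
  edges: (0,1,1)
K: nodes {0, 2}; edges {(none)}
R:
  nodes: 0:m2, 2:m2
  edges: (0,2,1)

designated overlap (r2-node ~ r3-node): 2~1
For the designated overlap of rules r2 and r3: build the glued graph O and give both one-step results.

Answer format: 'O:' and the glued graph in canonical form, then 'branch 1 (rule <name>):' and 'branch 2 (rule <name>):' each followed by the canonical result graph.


O:
nodes: 0:m1, 1:m3, 2:m1, 3:m2, 4:m2
edges: (0,1,2); (3,2,1)
branch 1 (rule r2):
nodes: 0:m1, 1:m3, 2:m1, 3:m2, 4:m2
edges: (0,1,1); (0,2,1); (3,2,1)
branch 2 (rule r3):
nodes: 0:m1, 1:m3, 3:m2, 4:m2
edges: (0,1,2); (3,4,1)


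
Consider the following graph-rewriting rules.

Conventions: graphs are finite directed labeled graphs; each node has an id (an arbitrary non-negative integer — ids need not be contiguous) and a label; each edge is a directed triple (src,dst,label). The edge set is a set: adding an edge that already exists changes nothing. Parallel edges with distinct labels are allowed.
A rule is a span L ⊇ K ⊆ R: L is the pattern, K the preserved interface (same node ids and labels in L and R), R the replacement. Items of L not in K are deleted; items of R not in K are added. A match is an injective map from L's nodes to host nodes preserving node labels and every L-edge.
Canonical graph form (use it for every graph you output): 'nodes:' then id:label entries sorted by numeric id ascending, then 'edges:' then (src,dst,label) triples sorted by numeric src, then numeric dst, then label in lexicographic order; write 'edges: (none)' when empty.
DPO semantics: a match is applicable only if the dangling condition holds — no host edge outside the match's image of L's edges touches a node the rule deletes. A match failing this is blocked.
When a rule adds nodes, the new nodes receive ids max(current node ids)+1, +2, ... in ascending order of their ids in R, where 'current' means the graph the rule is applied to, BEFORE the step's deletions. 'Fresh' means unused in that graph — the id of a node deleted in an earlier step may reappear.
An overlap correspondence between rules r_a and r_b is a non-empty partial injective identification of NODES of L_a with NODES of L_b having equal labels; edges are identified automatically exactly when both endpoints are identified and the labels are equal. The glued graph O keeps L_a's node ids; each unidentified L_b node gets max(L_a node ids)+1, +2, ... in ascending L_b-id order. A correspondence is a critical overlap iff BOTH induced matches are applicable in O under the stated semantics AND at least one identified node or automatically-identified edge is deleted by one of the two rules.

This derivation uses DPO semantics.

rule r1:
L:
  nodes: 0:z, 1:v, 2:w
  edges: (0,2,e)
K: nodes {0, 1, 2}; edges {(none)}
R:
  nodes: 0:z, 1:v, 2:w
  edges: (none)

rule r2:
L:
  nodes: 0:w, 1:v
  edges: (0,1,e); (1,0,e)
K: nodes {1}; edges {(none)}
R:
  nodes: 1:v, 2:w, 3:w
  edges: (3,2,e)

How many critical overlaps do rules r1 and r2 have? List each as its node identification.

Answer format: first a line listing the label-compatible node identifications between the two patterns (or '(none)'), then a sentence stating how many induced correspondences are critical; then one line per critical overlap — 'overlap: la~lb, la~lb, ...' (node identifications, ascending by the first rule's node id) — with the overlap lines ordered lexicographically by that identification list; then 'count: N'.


label-compatible node identifications between L(r1) and L(r2): 1~1, 2~0
0 of the induced correspondences are critical overlaps of r1 and r2.
count: 0


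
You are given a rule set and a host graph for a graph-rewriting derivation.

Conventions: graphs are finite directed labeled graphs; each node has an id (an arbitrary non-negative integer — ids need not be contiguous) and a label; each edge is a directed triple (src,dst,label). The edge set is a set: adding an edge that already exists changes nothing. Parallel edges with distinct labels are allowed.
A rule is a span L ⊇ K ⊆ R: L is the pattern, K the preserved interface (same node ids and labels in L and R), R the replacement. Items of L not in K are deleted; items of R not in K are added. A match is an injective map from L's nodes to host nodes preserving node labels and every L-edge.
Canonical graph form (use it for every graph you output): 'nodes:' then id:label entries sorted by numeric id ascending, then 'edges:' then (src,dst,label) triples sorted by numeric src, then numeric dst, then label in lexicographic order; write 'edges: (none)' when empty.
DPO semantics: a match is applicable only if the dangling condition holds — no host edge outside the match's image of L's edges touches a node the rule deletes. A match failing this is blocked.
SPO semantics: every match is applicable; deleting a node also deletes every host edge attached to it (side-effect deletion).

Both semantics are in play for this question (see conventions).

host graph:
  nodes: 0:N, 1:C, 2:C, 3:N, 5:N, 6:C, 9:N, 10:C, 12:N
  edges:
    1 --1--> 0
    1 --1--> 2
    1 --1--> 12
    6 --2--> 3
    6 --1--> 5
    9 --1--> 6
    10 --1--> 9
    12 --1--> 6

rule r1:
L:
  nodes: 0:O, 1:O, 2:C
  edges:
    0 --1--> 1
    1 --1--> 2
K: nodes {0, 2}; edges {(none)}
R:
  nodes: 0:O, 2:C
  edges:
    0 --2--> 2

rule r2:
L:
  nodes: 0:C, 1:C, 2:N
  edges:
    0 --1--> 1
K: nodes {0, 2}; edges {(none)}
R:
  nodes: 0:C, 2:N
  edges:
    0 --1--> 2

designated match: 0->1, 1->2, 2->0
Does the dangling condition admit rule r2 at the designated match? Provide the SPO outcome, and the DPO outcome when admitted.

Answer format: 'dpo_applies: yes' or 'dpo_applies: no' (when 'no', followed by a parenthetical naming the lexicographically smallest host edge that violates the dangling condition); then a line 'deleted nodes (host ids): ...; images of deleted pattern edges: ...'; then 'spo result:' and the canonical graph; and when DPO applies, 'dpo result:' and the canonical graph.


dpo_applies: yes
deleted nodes (host ids): 2; images of deleted pattern edges: (1,2,1)
spo result:
nodes: 0:N, 1:C, 3:N, 5:N, 6:C, 9:N, 10:C, 12:N
edges: (1,0,1); (1,12,1); (6,3,2); (6,5,1); (9,6,1); (10,9,1); (12,6,1)
dpo result:
nodes: 0:N, 1:C, 3:N, 5:N, 6:C, 9:N, 10:C, 12:N
edges: (1,0,1); (1,12,1); (6,3,2); (6,5,1); (9,6,1); (10,9,1); (12,6,1)


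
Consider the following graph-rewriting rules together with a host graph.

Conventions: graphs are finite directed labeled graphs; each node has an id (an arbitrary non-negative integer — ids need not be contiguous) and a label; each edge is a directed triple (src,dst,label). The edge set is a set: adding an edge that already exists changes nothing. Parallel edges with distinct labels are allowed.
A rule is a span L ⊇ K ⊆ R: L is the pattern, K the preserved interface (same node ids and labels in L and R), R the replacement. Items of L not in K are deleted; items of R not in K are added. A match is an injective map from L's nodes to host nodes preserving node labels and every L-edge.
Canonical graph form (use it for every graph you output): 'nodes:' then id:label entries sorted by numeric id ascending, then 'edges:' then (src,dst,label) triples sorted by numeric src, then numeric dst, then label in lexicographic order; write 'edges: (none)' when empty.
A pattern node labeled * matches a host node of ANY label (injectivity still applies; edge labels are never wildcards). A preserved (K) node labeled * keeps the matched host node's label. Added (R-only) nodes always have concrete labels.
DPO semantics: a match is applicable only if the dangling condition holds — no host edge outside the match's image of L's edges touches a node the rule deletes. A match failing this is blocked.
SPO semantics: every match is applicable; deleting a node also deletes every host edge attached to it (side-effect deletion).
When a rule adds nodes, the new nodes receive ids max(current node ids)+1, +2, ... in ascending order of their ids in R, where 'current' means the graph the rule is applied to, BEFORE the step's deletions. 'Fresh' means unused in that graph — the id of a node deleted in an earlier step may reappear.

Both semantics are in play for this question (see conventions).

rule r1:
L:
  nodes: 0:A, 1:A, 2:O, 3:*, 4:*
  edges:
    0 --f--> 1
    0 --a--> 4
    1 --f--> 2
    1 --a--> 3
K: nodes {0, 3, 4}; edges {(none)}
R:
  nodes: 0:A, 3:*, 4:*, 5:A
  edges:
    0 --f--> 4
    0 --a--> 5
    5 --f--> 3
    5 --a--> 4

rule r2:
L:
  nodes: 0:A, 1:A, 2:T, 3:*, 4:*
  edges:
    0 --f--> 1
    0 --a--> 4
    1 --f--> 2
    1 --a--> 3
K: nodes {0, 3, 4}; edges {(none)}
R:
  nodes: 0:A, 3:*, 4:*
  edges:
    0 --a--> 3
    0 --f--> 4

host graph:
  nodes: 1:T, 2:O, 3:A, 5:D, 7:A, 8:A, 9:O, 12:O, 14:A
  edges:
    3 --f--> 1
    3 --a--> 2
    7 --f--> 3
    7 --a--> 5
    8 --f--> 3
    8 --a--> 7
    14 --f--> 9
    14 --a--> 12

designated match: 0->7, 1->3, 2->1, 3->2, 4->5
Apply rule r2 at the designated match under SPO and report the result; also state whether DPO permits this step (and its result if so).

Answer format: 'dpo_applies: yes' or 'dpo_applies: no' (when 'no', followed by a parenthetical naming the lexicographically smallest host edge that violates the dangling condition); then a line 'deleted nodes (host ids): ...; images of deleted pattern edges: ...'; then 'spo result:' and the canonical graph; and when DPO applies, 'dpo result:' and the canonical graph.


dpo_applies: no
(the rule deletes node 3, which keeps host edge (8,3,f) outside the match image — the dangling condition fails, DPO blocks; SPO proceeds and side-deletes such edges)
deleted nodes (host ids): 1, 3; images of deleted pattern edges: (3,1,f); (3,2,a); (7,3,f); (7,5,a)
spo result:
nodes: 2:O, 5:D, 7:A, 8:A, 9:O, 12:O, 14:A
edges: (7,2,a); (7,5,f); (8,7,a); (14,9,f); (14,12,a)


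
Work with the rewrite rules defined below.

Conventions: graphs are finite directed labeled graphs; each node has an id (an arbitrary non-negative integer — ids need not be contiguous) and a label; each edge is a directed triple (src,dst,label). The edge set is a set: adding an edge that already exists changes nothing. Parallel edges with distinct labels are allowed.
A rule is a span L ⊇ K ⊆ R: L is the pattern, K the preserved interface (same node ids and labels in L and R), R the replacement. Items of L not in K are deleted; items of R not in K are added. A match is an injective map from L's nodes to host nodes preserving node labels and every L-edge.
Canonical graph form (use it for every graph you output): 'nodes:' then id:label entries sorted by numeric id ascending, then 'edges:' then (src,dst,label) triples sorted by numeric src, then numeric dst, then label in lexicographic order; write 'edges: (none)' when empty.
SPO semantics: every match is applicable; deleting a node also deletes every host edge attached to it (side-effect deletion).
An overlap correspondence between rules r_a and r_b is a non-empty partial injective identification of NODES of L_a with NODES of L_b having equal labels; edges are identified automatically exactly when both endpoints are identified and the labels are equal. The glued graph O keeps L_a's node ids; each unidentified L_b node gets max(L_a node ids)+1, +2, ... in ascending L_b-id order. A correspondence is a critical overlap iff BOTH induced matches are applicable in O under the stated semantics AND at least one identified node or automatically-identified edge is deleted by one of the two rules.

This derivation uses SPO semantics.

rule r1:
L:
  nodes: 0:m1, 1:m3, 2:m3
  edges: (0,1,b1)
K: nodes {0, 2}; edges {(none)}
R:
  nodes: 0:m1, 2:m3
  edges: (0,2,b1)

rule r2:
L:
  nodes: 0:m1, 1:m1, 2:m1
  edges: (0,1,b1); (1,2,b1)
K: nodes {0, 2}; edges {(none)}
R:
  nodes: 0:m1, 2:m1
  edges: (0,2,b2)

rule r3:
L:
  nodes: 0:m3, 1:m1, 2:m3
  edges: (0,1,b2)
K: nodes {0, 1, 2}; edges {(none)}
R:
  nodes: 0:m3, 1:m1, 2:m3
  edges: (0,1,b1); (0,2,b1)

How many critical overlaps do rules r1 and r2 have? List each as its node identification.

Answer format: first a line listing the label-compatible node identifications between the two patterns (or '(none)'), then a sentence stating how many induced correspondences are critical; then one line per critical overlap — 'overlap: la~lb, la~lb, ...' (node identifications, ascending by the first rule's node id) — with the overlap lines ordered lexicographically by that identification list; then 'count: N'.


label-compatible node identifications between L(r1) and L(r2): 0~0, 0~1, 0~2
1 of the induced correspondences is a critical overlap of r1 and r2.
overlap: 0~1
count: 1


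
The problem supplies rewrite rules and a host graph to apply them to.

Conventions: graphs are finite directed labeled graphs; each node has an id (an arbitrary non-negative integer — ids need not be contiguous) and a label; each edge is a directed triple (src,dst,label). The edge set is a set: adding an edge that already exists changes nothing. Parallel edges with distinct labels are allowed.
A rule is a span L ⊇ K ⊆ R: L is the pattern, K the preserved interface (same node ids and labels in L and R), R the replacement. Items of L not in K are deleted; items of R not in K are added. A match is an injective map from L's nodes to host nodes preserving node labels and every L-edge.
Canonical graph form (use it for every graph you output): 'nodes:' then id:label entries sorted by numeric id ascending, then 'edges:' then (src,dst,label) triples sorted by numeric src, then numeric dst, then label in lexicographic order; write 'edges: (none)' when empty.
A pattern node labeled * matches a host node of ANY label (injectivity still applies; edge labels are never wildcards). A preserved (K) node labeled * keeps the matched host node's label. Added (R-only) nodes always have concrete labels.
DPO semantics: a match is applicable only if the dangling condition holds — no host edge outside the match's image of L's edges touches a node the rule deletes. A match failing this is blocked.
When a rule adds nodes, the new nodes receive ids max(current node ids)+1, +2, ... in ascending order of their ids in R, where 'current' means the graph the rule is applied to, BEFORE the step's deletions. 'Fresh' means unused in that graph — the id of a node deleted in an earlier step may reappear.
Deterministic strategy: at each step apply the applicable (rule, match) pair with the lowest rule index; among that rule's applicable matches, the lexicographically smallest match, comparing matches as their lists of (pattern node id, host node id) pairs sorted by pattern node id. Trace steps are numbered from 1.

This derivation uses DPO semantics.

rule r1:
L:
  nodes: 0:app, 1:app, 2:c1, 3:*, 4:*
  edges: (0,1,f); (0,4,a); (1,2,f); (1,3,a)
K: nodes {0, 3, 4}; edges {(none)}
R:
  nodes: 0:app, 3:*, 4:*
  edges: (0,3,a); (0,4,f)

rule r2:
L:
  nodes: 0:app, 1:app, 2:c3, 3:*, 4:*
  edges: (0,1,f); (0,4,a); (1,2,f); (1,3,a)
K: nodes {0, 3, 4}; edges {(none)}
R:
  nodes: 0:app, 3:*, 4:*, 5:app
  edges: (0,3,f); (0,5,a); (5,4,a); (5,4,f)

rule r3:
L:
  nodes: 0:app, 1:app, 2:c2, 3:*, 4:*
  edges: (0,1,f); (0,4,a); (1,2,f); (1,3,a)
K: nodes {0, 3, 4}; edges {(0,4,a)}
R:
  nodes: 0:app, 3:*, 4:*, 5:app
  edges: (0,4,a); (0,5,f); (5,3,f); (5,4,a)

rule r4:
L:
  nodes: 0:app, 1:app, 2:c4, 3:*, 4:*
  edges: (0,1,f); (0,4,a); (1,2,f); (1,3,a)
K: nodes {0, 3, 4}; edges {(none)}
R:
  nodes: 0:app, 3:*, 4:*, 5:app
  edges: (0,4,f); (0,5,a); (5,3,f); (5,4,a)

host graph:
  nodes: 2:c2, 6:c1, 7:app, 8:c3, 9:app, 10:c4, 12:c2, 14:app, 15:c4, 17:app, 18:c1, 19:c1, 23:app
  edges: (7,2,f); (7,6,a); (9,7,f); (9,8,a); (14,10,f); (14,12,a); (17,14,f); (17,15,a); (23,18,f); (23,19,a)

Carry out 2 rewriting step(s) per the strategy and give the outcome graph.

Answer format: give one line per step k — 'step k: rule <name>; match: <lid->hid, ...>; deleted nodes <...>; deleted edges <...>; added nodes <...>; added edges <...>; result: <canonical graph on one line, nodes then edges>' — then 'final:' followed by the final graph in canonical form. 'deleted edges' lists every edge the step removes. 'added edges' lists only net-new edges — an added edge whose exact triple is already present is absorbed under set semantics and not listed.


step 1: rule r3; match: 0->9, 1->7, 2->2, 3->6, 4->8; deleted nodes 2, 7; deleted edges (7,2,f); (7,6,a); (9,7,f); added nodes 24; added edges (9,24,f); (24,6,f); (24,8,a); result: nodes: 6:c1, 8:c3, 9:app, 10:c4, 12:c2, 14:app, 15:c4, 17:app, 18:c1, 19:c1, 23:app, 24:app edges: (9,8,a); (9,24,f); (14,10,f); (14,12,a); (17,14,f); (17,15,a); (23,18,f); (23,19,a); (24,6,f); (24,8,a)
step 2: rule r4; match: 0->17, 1->14, 2->10, 3->12, 4->15; deleted nodes 10, 14; deleted edges (14,10,f); (14,12,a); (17,14,f); (17,15,a); added nodes 25; added edges (17,15,f); (17,25,a); (25,12,f); (25,15,a); result: nodes: 6:c1, 8:c3, 9:app, 12:c2, 15:c4, 17:app, 18:c1, 19:c1, 23:app, 24:app, 25:app edges: (9,8,a); (9,24,f); (17,15,f); (17,25,a); (23,18,f); (23,19,a); (24,6,f); (24,8,a); (25,12,f); (25,15,a)
final:
nodes: 6:c1, 8:c3, 9:app, 12:c2, 15:c4, 17:app, 18:c1, 19:c1, 23:app, 24:app, 25:app
edges: (9,8,a); (9,24,f); (17,15,f); (17,25,a); (23,18,f); (23,19,a); (24,6,f); (24,8,a); (25,12,f); (25,15,a)


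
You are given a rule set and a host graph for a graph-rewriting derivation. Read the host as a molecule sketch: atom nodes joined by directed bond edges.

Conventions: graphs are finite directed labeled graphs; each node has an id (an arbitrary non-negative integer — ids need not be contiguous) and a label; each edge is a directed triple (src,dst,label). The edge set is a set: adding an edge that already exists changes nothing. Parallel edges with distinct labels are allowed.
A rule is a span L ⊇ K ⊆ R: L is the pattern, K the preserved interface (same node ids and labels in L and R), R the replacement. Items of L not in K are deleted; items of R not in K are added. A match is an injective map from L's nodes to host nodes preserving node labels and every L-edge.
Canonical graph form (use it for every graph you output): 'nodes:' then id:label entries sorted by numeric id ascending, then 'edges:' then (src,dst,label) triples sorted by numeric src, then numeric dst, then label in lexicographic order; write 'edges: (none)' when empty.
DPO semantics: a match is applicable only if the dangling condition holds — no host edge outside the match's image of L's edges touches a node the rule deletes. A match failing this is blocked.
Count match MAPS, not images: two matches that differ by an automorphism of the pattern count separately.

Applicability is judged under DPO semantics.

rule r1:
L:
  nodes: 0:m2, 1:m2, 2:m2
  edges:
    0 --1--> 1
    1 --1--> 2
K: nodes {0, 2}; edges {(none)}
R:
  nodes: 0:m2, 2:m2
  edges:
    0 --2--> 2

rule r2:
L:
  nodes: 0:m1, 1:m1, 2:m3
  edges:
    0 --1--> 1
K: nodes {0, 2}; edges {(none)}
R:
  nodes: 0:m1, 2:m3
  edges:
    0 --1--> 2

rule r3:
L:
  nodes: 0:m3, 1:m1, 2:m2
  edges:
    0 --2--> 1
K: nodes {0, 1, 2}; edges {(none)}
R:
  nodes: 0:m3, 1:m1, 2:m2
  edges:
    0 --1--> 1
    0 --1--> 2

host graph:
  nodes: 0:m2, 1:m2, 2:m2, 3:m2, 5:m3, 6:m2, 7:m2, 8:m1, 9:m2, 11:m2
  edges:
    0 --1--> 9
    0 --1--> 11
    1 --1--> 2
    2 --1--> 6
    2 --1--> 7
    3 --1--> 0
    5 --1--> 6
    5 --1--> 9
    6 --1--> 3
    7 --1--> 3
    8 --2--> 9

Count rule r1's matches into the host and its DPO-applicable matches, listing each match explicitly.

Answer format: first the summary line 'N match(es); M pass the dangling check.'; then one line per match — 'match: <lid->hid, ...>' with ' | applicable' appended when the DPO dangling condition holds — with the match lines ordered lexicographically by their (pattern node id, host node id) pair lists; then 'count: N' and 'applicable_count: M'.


8 match(es); 1 pass the dangling check.
match: 0->1, 1->2, 2->6
match: 0->1, 1->2, 2->7
match: 0->2, 1->6, 2->3
match: 0->2, 1->7, 2->3 | applicable
match: 0->3, 1->0, 2->9
match: 0->3, 1->0, 2->11
match: 0->6, 1->3, 2->0
match: 0->7, 1->3, 2->0
count: 8
applicable_count: 1
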